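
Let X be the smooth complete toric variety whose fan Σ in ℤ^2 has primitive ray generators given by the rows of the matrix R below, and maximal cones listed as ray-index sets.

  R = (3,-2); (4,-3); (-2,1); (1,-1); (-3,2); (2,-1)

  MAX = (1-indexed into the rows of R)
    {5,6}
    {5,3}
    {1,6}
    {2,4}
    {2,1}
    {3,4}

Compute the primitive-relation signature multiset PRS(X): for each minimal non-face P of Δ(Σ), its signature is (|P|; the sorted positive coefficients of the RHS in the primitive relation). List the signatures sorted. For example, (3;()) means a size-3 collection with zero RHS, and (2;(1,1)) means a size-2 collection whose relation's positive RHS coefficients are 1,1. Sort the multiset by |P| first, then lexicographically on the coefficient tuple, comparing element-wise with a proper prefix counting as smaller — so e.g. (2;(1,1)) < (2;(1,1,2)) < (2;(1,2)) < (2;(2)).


9 minimal non-faces of Δ(Σ) (on 6 rays):

  P = {1,5}:  v_{1} + v_{5} = 0 — sig = (2;())
  P = {3,6}:  v_{3} + v_{6} = 0 — sig = (2;())
  P = {1,3}:  v_{1} + v_{3} = v_{4} — sig = (2;(1))
  P = {1,4}:  v_{1} + v_{4} = v_{2} — sig = (2;(1))
  P = {2,5}:  v_{2} + v_{5} = v_{4} — sig = (2;(1))
  P = {4,5}:  v_{4} + v_{5} = v_{3} — sig = (2;(1))
  P = {4,6}:  v_{4} + v_{6} = v_{1} — sig = (2;(1))
  P = {2,3}:  v_{2} + v_{3} = 2·v_{4} — sig = (2;(2))
  P = {2,6}:  v_{2} + v_{6} = 2·v_{1} — sig = (2;(2))

Hence PRS(X_Σ) =
{ (2;()) ×2,  (2;(1)) ×5,  (2;(2)) ×2 }


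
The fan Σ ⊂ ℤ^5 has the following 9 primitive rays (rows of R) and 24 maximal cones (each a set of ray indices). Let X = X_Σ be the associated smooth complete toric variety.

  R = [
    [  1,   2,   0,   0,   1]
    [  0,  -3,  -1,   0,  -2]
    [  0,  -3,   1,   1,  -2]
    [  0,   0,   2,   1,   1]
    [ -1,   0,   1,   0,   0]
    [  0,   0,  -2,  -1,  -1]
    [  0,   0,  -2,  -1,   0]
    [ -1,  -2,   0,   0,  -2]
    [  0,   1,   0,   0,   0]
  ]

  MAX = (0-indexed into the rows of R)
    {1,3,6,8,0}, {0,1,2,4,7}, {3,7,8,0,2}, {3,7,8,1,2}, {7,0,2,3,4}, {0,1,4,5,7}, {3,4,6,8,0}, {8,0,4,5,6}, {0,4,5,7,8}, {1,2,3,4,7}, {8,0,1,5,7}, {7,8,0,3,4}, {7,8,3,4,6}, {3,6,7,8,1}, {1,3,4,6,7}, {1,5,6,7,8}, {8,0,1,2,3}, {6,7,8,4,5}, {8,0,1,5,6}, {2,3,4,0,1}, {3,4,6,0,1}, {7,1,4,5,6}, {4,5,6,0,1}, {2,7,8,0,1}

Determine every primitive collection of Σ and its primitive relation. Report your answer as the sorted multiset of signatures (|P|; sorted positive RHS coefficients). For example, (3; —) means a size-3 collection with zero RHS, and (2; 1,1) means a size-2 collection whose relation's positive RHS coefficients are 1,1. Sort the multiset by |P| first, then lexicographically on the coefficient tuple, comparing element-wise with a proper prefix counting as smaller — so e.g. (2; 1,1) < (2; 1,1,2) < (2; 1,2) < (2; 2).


Minimal non-faces — 7 found among 9 rays, 24 max cones:

  • {3,5}:  v_{3} + v_{5} = 0  ⟹  sig = (2; —)
  • {2,6}:  v_{2} + v_{6} = v_{1}  ⟹  sig = (2; 1)
  • {2,5}:  v_{2} + v_{5} = v_{0} + v_{1} + v_{7}  ⟹  sig = (2; 1,1,1)
  • {0,6,7}:  v_{0} + v_{6} + v_{7} = v_{5}  ⟹  sig = (3; 1)
  • {1,4,8}:  v_{1} + v_{4} + v_{8} = v_{7}  ⟹  sig = (3; 1)
  • {2,4,8}:  v_{2} + v_{4} + v_{8} = v_{0} + v_{3} + 2·v_{7}  ⟹  sig = (3; 1,1,2)
  • {0,1,3,7}:  v_{0} + v_{1} + v_{3} + v_{7} = v_{2}  ⟹  sig = (4; 1)

Sorted signature multiset PRS(X):
[(2; —), (2; 1), (2; 1,1,1), (3; 1), (3; 1), (3; 1,1,2), (4; 1)]


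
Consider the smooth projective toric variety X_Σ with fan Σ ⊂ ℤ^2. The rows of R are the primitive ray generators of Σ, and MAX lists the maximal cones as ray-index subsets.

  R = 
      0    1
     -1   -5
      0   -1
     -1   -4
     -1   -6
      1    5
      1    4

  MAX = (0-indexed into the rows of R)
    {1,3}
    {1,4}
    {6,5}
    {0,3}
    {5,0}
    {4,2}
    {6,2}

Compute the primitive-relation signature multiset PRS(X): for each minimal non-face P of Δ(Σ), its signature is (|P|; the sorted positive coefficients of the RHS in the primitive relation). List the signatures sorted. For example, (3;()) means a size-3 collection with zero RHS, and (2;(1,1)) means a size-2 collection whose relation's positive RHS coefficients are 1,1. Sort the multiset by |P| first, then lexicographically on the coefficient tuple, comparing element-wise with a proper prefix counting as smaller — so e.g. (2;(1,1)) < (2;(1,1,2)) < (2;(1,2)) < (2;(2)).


Primitive collections (14):

  P={0,2}:  v_{0} + v_{2} = 0  so sig = (2;())
  P={1,5}:  v_{1} + v_{5} = 0  so sig = (2;())
  P={3,6}:  v_{3} + v_{6} = 0  so sig = (2;())
  P={0,1}:  v_{0} + v_{1} = v_{3}  so sig = (2;(1))
  P={0,4}:  v_{0} + v_{4} = v_{1}  so sig = (2;(1))
  P={0,6}:  v_{0} + v_{6} = v_{5}  so sig = (2;(1))
  P={1,2}:  v_{1} + v_{2} = v_{4}  so sig = (2;(1))
  P={1,6}:  v_{1} + v_{6} = v_{2}  so sig = (2;(1))
  P={2,3}:  v_{2} + v_{3} = v_{1}  so sig = (2;(1))
  P={2,5}:  v_{2} + v_{5} = v_{6}  so sig = (2;(1))
  P={3,5}:  v_{3} + v_{5} = v_{0}  so sig = (2;(1))
  P={4,5}:  v_{4} + v_{5} = v_{2}  so sig = (2;(1))
  P={3,4}:  v_{3} + v_{4} = 2·v_{1}  so sig = (2;(2))
  P={4,6}:  v_{4} + v_{6} = 2·v_{2}  so sig = (2;(2))

Hence PRS(X_Σ) =
    |P|=2: 14 collections, coeffs (), (), (), (1), (1), (1), (1), (1), (1), (1), (1), (1), (2), (2)


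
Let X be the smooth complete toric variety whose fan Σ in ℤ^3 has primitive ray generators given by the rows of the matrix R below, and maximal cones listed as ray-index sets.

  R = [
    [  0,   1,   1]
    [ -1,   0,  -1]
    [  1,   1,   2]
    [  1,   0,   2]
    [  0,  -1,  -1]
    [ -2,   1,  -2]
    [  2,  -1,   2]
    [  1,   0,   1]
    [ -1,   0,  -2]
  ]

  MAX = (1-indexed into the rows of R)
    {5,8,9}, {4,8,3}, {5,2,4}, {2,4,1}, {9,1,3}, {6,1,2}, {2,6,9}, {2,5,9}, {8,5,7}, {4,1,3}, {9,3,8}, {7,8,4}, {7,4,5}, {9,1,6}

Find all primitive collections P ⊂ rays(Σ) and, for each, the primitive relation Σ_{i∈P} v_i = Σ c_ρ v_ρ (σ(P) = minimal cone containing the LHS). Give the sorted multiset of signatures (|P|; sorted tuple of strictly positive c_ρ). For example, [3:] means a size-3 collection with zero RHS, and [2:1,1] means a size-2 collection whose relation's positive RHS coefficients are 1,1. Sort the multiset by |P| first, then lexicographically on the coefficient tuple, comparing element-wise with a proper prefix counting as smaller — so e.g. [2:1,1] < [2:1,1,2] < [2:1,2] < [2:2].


|primitive collections| = 17. Relations:

  P={1,5}:  v_{1} + v_{5} = 0  so sig = [2:]
  P={2,8}:  v_{2} + v_{8} = 0  so sig = [2:]
  P={4,9}:  v_{4} + v_{9} = 0  so sig = [2:]
  P={6,7}:  v_{6} + v_{7} = 0  so sig = [2:]
  P={1,8}:  v_{1} + v_{8} = v_{3}  so sig = [2:1]
  P={2,3}:  v_{2} + v_{3} = v_{1}  so sig = [2:1]
  P={3,5}:  v_{3} + v_{5} = v_{8}  so sig = [2:1]
  P={1,7}:  v_{1} + v_{7} = v_{4} + v_{8}  so sig = [2:1,1]
  P={2,7}:  v_{2} + v_{7} = v_{4} + v_{5}  so sig = [2:1,1]
  P={4,6}:  v_{4} + v_{6} = v_{1} + v_{2}  so sig = [2:1,1]
  P={5,6}:  v_{5} + v_{6} = v_{2} + v_{9}  so sig = [2:1,1]
  P={6,8}:  v_{6} + v_{8} = v_{1} + v_{9}  so sig = [2:1,1]
  P={7,9}:  v_{7} + v_{9} = v_{5} + v_{8}  so sig = [2:1,1]
  P={3,6}:  v_{3} + v_{6} = 2·v_{1} + v_{9}  so sig = [2:1,2]
  P={3,7}:  v_{3} + v_{7} = v_{4} + 2·v_{8}  so sig = [2:1,2]
  P={1,2,9}:  v_{1} + v_{2} + v_{9} = v_{6}  so sig = [3:1]
  P={4,5,8}:  v_{4} + v_{5} + v_{8} = v_{7}  so sig = [3:1]

Signatures (|P|; sorted positive RHS coefficients), sorted:
[[2:], [2:], [2:], [2:], [2:1], [2:1], [2:1], [2:1,1], [2:1,1], [2:1,1], [2:1,1], [2:1,1], [2:1,1], [2:1,2], [2:1,2], [3:1], [3:1]]


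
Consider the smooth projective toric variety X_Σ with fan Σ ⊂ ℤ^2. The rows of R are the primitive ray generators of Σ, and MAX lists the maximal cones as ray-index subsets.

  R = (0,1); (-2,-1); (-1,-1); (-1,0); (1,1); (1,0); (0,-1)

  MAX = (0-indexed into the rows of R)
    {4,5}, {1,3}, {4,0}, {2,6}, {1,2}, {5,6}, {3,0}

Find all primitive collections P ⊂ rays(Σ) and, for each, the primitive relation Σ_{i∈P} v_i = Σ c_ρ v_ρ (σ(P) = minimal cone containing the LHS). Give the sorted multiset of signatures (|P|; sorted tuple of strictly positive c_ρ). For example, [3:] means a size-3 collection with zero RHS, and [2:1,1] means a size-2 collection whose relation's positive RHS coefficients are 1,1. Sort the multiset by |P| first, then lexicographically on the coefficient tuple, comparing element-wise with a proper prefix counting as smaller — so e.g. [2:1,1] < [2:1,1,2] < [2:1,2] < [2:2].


14 minimal non-faces of Δ(Σ) (on 7 rays):

  {0,6}:  v_{0} + v_{6} = 0  ⟹  sig = [2:]
  {2,4}:  v_{2} + v_{4} = 0  ⟹  sig = [2:]
  {3,5}:  v_{3} + v_{5} = 0  ⟹  sig = [2:]
  {0,2}:  v_{0} + v_{2} = v_{3}  ⟹  sig = [2:1]
  {0,5}:  v_{0} + v_{5} = v_{4}  ⟹  sig = [2:1]
  {1,4}:  v_{1} + v_{4} = v_{3}  ⟹  sig = [2:1]
  {1,5}:  v_{1} + v_{5} = v_{2}  ⟹  sig = [2:1]
  {2,3}:  v_{2} + v_{3} = v_{1}  ⟹  sig = [2:1]
  {2,5}:  v_{2} + v_{5} = v_{6}  ⟹  sig = [2:1]
  {3,4}:  v_{3} + v_{4} = v_{0}  ⟹  sig = [2:1]
  {3,6}:  v_{3} + v_{6} = v_{2}  ⟹  sig = [2:1]
  {4,6}:  v_{4} + v_{6} = v_{5}  ⟹  sig = [2:1]
  {0,1}:  v_{0} + v_{1} = 2·v_{3}  ⟹  sig = [2:2]
  {1,6}:  v_{1} + v_{6} = 2·v_{2}  ⟹  sig = [2:2]

so the primitive-relation signature multiset is
    |P|=2: 14 collections, coeffs (), (), (), (1), (1), (1), (1), (1), (1), (1), (1), (1), (2), (2)


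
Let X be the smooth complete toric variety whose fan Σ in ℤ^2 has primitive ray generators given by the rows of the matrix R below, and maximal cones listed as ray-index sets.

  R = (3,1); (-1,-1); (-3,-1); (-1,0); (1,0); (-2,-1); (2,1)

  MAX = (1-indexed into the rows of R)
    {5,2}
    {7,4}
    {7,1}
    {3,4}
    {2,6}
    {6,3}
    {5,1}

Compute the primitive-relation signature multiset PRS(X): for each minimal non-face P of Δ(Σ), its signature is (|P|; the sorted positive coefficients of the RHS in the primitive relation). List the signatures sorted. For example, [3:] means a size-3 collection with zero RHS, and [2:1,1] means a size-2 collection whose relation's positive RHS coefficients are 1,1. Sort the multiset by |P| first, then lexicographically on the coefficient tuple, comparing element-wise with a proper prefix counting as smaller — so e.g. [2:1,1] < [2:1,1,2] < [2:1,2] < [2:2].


Primitive collections (14):

  P = {1,3}:  v_{1} + v_{3} = 0  ⟹  sig = [2:]
  P = {4,5}:  v_{4} + v_{5} = 0  ⟹  sig = [2:]
  P = {6,7}:  v_{6} + v_{7} = 0  ⟹  sig = [2:]
  P = {1,4}:  v_{1} + v_{4} = v_{7}  ⟹  sig = [2:1]
  P = {1,6}:  v_{1} + v_{6} = v_{5}  ⟹  sig = [2:1]
  P = {2,4}:  v_{2} + v_{4} = v_{6}  ⟹  sig = [2:1]
  P = {2,7}:  v_{2} + v_{7} = v_{5}  ⟹  sig = [2:1]
  P = {3,5}:  v_{3} + v_{5} = v_{6}  ⟹  sig = [2:1]
  P = {3,7}:  v_{3} + v_{7} = v_{4}  ⟹  sig = [2:1]
  P = {4,6}:  v_{4} + v_{6} = v_{3}  ⟹  sig = [2:1]
  P = {5,6}:  v_{5} + v_{6} = v_{2}  ⟹  sig = [2:1]
  P = {5,7}:  v_{5} + v_{7} = v_{1}  ⟹  sig = [2:1]
  P = {1,2}:  v_{1} + v_{2} = 2·v_{5}  ⟹  sig = [2:2]
  P = {2,3}:  v_{2} + v_{3} = 2·v_{6}  ⟹  sig = [2:2]

Hence PRS(X_Σ) =
    |P|=2: 14 collections, coeffs (), (), (), (1), (1), (1), (1), (1), (1), (1), (1), (1), (2), (2)


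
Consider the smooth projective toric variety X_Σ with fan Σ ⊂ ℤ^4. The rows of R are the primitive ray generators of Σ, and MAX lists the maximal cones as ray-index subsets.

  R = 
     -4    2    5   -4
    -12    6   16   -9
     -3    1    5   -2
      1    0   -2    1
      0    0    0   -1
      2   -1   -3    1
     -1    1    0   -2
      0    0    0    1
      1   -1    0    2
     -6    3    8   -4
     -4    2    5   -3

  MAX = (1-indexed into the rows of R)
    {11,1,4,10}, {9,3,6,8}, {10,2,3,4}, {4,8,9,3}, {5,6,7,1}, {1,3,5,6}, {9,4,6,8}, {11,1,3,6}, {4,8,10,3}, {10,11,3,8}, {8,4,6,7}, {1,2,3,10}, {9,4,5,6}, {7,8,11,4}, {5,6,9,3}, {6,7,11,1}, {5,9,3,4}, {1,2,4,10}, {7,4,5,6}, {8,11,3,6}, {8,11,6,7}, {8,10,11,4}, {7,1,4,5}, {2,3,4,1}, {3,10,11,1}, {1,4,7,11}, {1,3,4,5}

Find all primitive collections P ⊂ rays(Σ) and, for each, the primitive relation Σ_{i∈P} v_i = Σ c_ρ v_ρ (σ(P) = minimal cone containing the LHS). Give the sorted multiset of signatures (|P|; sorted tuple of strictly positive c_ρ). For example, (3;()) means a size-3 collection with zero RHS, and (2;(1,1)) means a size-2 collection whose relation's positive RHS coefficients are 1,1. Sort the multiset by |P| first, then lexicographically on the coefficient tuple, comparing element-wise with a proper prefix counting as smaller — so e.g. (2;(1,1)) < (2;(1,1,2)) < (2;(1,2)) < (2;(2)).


Σ has 22 primitive collections:

  • {5,8}:  v_{5} + v_{8} = 0  →  sig = (2;())
  • {7,9}:  v_{7} + v_{9} = 0  →  sig = (2;())
  • {1,8}:  v_{1} + v_{8} = v_{11}  →  sig = (2;(1))
  • {1,9}:  v_{1} + v_{9} = v_{3}  →  sig = (2;(1))
  • {3,7}:  v_{3} + v_{7} = v_{1}  →  sig = (2;(1))
  • {5,11}:  v_{5} + v_{11} = v_{1}  →  sig = (2;(1))
  • {6,10}:  v_{6} + v_{10} = v_{11}  →  sig = (2;(1))
  • {2,6}:  v_{2} + v_{6} = v_{1} + v_{10}  →  sig = (2;(1,1))
  • {9,11}:  v_{9} + v_{11} = v_{3} + v_{8}  →  sig = (2;(1,1))
  • {5,10}:  v_{5} + v_{10} = v_{1} + v_{3} + v_{4}  →  sig = (2;(1,1,1))
  • {7,10}:  v_{7} + v_{10} = v_{1} + v_{4} + v_{11}  →  sig = (2;(1,1,1))
  • {2,7}:  v_{2} + v_{7} = 2·v_{1} + v_{4} + v_{10}  →  sig = (2;(1,1,2))
  • {2,9}:  v_{2} + v_{9} = 2·v_{3} + v_{4} + v_{10}  →  sig = (2;(1,1,2))
  • {9,10}:  v_{9} + v_{10} = 2·v_{3} + v_{4} + v_{8}  →  sig = (2;(1,1,2))
  • {2,11}:  v_{2} + v_{11} = v_{1} + 2·v_{10}  →  sig = (2;(1,2))
  • {2,8}:  v_{2} + v_{8} = 2·v_{10}  →  sig = (2;(2))
  • {2,5}:  v_{2} + v_{5} = 2·v_{1} + 2·v_{3} + 2·v_{4}  →  sig = (2;(2,2,2))
  • {3,4,6}:  v_{3} + v_{4} + v_{6} = 0  →  sig = (3;())
  • {1,4,6}:  v_{1} + v_{4} + v_{6} = v_{7}  →  sig = (3;(1))
  • {3,4,11}:  v_{3} + v_{4} + v_{11} = v_{10}  →  sig = (3;(1))
  • {4,6,11}:  v_{4} + v_{6} + v_{11} = v_{7} + v_{8}  →  sig = (3;(1,1))
  • {1,3,4,10}:  v_{1} + v_{3} + v_{4} + v_{10} = v_{2}  →  sig = (4;(1))

Signatures (|P|; sorted positive RHS coefficients), sorted:
{ (2;()) ×2,  (2;(1)) ×5,  (2;(1,1)) ×2,  (2;(1,1,1)) ×2,  (2;(1,1,2)) ×3,  (2;(1,2)),  (2;(2)),  (2;(2,2,2)),  (3;()),  (3;(1)) ×2,  (3;(1,1)),  (4;(1)) }


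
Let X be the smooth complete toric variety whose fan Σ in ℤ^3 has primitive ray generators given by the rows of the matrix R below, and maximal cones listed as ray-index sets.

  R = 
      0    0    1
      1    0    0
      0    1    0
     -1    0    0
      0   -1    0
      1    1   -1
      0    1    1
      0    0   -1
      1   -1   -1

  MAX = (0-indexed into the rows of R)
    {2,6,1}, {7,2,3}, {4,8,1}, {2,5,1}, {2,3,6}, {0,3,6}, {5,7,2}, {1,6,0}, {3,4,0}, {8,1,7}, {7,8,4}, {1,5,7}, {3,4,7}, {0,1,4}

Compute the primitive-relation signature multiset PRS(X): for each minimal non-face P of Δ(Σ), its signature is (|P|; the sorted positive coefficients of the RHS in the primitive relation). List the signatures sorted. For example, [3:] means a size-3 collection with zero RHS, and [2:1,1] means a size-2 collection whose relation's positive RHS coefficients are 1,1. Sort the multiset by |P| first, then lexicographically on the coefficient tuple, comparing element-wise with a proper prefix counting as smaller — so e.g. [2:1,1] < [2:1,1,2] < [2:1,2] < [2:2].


Δ(Σ) — 9 vertices, 17 min non-faces:

  P = {0,7}:  v_{0} + v_{7} = 0 ; sig = [2:]
  P = {1,3}:  v_{1} + v_{3} = 0 ; sig = [2:]
  P = {2,4}:  v_{2} + v_{4} = 0 ; sig = [2:]
  P = {0,2}:  v_{0} + v_{2} = v_{6} ; sig = [2:1]
  P = {4,6}:  v_{4} + v_{6} = v_{0} ; sig = [2:1]
  P = {6,7}:  v_{6} + v_{7} = v_{2} ; sig = [2:1]
  P = {6,8}:  v_{6} + v_{8} = v_{1} ; sig = [2:1]
  P = {0,5}:  v_{0} + v_{5} = v_{1} + v_{2} ; sig = [2:1,1]
  P = {0,8}:  v_{0} + v_{8} = v_{1} + v_{4} ; sig = [2:1,1]
  P = {2,8}:  v_{2} + v_{8} = v_{1} + v_{7} ; sig = [2:1,1]
  P = {3,5}:  v_{3} + v_{5} = v_{2} + v_{7} ; sig = [2:1,1]
  P = {3,8}:  v_{3} + v_{8} = v_{4} + v_{7} ; sig = [2:1,1]
  P = {4,5}:  v_{4} + v_{5} = v_{1} + v_{7} ; sig = [2:1,1]
  P = {5,6}:  v_{5} + v_{6} = v_{1} + 2·v_{2} ; sig = [2:1,2]
  P = {5,8}:  v_{5} + v_{8} = 2·v_{1} + 2·v_{7} ; sig = [2:2,2]
  P = {1,2,7}:  v_{1} + v_{2} + v_{7} = v_{5} ; sig = [3:1]
  P = {1,4,7}:  v_{1} + v_{4} + v_{7} = v_{8} ; sig = [3:1]

Hence PRS(X_Σ) =
    |P|=2: 15 collections, coeffs (), (), (), (1), (1), (1), (1), (1,1), (1,1), (1,1), (1,1), (1,1), (1,1), (1,2), (2,2)
    |P|=3: 2 collections, coeffs (1), (1)


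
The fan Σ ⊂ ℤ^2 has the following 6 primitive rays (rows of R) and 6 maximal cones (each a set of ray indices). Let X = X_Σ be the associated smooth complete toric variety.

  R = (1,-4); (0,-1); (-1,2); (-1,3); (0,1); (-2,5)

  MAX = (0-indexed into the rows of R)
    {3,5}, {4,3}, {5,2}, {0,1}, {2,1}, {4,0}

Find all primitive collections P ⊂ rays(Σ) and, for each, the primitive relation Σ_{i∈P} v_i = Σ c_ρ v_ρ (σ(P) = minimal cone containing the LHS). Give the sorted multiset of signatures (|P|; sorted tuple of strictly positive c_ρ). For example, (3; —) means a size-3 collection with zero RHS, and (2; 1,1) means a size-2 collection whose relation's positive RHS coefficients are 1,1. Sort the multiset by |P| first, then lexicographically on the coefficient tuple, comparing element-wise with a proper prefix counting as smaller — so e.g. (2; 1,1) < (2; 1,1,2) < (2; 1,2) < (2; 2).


9 minimal non-faces of Δ(Σ) (on 6 rays):

  P={1,4}:  v_{1} + v_{4} = 0  ⟹  sig = (2; —)
  P={0,3}:  v_{0} + v_{3} = v_{1}  ⟹  sig = (2; 1)
  P={1,3}:  v_{1} + v_{3} = v_{2}  ⟹  sig = (2; 1)
  P={2,3}:  v_{2} + v_{3} = v_{5}  ⟹  sig = (2; 1)
  P={2,4}:  v_{2} + v_{4} = v_{3}  ⟹  sig = (2; 1)
  P={0,5}:  v_{0} + v_{5} = v_{1} + v_{2}  ⟹  sig = (2; 1,1)
  P={0,2}:  v_{0} + v_{2} = 2·v_{1}  ⟹  sig = (2; 2)
  P={1,5}:  v_{1} + v_{5} = 2·v_{2}  ⟹  sig = (2; 2)
  P={4,5}:  v_{4} + v_{5} = 2·v_{3}  ⟹  sig = (2; 2)

so the primitive-relation signature multiset is
    (2; —)
    (2; 1)
    (2; 1)
    (2; 1)
    (2; 1)
    (2; 1,1)
    (2; 2)
    (2; 2)
    (2; 2)


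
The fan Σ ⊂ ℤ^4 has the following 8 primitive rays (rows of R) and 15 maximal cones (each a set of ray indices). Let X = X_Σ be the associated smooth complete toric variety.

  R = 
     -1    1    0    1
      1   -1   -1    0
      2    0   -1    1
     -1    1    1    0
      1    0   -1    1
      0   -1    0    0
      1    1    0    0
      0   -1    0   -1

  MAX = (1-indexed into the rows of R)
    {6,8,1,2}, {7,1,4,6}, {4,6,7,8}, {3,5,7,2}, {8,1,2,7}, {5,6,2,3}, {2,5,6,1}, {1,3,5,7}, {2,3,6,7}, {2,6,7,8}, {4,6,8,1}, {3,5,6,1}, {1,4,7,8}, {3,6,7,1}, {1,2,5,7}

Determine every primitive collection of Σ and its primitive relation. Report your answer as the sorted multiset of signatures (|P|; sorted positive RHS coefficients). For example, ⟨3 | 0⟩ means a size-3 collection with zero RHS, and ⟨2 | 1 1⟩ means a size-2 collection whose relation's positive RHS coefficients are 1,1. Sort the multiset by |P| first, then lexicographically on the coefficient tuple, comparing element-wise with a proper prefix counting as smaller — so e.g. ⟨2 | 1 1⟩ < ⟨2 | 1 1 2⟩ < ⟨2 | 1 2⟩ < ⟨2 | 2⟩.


9 collections generate NE(X_Σ); each relation:

  • {2,4}:  v_{2} + v_{4} = 0  ⟹  sig = ⟨2 | 0⟩
  • {5,8}:  v_{5} + v_{8} = v_{2}  ⟹  sig = ⟨2 | 1⟩
  • {3,8}:  v_{3} + v_{8} = v_{2} + v_{6} + v_{7}  ⟹  sig = ⟨2 | 1 1 1⟩
  • {4,5}:  v_{4} + v_{5} = v_{1} + v_{6} + v_{7}  ⟹  sig = ⟨2 | 1 1 1⟩
  • {3,4}:  v_{3} + v_{4} = v_{1} + 2·v_{6} + 2·v_{7}  ⟹  sig = ⟨2 | 1 2 2⟩
  • {5,6,7}:  v_{5} + v_{6} + v_{7} = v_{3}  ⟹  sig = ⟨3 | 1⟩
  • {1,2,3}:  v_{1} + v_{2} + v_{3} = 2·v_{5}  ⟹  sig = ⟨3 | 2⟩
  • {1,6,7,8}:  v_{1} + v_{6} + v_{7} + v_{8} = 0  ⟹  sig = ⟨4 | 0⟩
  • {1,2,6,7}:  v_{1} + v_{2} + v_{6} + v_{7} = v_{5}  ⟹  sig = ⟨4 | 1⟩

Sorted signature multiset PRS(X):
    ⟨2 | 0⟩
    ⟨2 | 1⟩
    ⟨2 | 1 1 1⟩
    ⟨2 | 1 1 1⟩
    ⟨2 | 1 2 2⟩
    ⟨3 | 1⟩
    ⟨3 | 2⟩
    ⟨4 | 0⟩
    ⟨4 | 1⟩


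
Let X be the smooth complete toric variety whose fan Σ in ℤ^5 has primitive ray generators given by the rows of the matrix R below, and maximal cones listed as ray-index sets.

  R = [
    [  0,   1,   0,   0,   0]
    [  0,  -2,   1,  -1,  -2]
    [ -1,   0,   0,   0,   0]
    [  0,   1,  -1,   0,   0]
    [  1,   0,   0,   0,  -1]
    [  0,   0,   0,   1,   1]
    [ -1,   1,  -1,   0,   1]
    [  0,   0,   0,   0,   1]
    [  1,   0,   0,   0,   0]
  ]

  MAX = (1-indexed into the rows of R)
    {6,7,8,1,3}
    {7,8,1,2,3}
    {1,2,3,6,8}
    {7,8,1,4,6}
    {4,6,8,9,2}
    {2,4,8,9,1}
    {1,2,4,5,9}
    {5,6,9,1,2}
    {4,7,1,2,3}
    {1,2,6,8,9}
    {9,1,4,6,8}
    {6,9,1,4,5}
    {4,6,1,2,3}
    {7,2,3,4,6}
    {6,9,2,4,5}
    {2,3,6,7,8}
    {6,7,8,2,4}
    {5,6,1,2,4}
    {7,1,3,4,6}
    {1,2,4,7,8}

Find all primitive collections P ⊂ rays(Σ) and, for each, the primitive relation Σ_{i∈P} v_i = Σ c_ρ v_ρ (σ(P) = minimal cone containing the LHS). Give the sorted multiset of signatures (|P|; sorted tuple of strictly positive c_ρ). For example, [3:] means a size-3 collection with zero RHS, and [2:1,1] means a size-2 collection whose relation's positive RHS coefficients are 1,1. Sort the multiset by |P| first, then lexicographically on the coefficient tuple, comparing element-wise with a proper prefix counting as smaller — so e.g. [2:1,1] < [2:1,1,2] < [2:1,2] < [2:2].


Minimal non-faces — 9 found among 9 rays, 20 max cones:

  P={3,9}:  v_{3} + v_{9} = 0  ⟹  sig = [2:]
  P={5,7}:  v_{5} + v_{7} = v_{4}  ⟹  sig = [2:1]
  P={5,8}:  v_{5} + v_{8} = v_{9}  ⟹  sig = [2:1]
  P={7,9}:  v_{7} + v_{9} = v_{4} + v_{8}  ⟹  sig = [2:1,1]
  P={3,5}:  v_{3} + v_{5} = v_{1} + v_{2} + v_{4} + v_{6}  ⟹  sig = [2:1,1,1,1]
  P={3,4,8}:  v_{3} + v_{4} + v_{8} = v_{7}  ⟹  sig = [3:1]
  P={1,2,6,7}:  v_{1} + v_{2} + v_{6} + v_{7} = v_{3}  ⟹  sig = [4:1]
  P={1,2,4,6,8}:  v_{1} + v_{2} + v_{4} + v_{6} + v_{8} = 0  ⟹  sig = [5:]
  P={1,2,4,6,9}:  v_{1} + v_{2} + v_{4} + v_{6} + v_{9} = v_{5}  ⟹  sig = [5:1]

so the primitive-relation signature multiset is
    |P|=2: 5 collections, coeffs (), (1), (1), (1,1), (1,1,1,1)
    |P|=3: 1 collection, coeffs (1)
    |P|=4: 1 collection, coeffs (1)
    |P|=5: 2 collections, coeffs (), (1)


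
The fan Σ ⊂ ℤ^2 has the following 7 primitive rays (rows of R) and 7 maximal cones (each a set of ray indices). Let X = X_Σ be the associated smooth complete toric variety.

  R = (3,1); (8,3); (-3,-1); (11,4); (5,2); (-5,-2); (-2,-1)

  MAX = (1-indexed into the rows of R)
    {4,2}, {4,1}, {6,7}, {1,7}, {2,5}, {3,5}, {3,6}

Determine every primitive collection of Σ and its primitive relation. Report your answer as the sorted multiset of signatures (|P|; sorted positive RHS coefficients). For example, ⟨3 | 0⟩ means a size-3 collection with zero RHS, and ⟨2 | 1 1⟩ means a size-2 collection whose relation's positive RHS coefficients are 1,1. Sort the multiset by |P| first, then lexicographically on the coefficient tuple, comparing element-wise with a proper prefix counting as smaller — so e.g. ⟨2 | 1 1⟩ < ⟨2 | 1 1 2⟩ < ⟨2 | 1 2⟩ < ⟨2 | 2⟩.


14 minimal non-faces of Δ(Σ) (on 7 rays):

  {1,3}:  v_{1} + v_{3} = 0  →  sig = ⟨2 | 0⟩
  {5,6}:  v_{5} + v_{6} = 0  →  sig = ⟨2 | 0⟩
  {1,2}:  v_{1} + v_{2} = v_{4}  →  sig = ⟨2 | 1⟩
  {1,5}:  v_{1} + v_{5} = v_{2}  →  sig = ⟨2 | 1⟩
  {1,6}:  v_{1} + v_{6} = v_{7}  →  sig = ⟨2 | 1⟩
  {2,3}:  v_{2} + v_{3} = v_{5}  →  sig = ⟨2 | 1⟩
  {2,6}:  v_{2} + v_{6} = v_{1}  →  sig = ⟨2 | 1⟩
  {3,4}:  v_{3} + v_{4} = v_{2}  →  sig = ⟨2 | 1⟩
  {3,7}:  v_{3} + v_{7} = v_{6}  →  sig = ⟨2 | 1⟩
  {5,7}:  v_{5} + v_{7} = v_{1}  →  sig = ⟨2 | 1⟩
  {2,7}:  v_{2} + v_{7} = 2·v_{1}  →  sig = ⟨2 | 2⟩
  {4,5}:  v_{4} + v_{5} = 2·v_{2}  →  sig = ⟨2 | 2⟩
  {4,6}:  v_{4} + v_{6} = 2·v_{1}  →  sig = ⟨2 | 2⟩
  {4,7}:  v_{4} + v_{7} = 3·v_{1}  →  sig = ⟨2 | 3⟩

Sorted signature multiset PRS(X):
[⟨2 | 0⟩, ⟨2 | 0⟩, ⟨2 | 1⟩, ⟨2 | 1⟩, ⟨2 | 1⟩, ⟨2 | 1⟩, ⟨2 | 1⟩, ⟨2 | 1⟩, ⟨2 | 1⟩, ⟨2 | 1⟩, ⟨2 | 2⟩, ⟨2 | 2⟩, ⟨2 | 2⟩, ⟨2 | 3⟩]


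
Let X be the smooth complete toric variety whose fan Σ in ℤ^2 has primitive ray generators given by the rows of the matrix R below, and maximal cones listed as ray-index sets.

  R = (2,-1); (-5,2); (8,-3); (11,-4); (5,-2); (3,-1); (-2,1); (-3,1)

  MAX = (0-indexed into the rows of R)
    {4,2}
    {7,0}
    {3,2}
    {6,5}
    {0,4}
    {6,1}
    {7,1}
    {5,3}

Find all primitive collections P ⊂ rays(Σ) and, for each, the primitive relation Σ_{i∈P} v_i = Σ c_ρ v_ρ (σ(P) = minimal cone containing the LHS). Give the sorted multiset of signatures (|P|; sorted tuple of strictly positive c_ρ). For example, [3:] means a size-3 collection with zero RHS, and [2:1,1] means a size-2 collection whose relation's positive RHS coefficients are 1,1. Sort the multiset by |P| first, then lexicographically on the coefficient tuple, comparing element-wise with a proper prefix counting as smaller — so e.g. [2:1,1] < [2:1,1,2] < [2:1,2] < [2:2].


The 20 primitive collections of Σ (r=8, n=2):

  • {0,6}:  v_{0} + v_{6} = 0  ⇒ sig = [2:]
  • {1,4}:  v_{1} + v_{4} = 0  ⇒ sig = [2:]
  • {5,7}:  v_{5} + v_{7} = 0  ⇒ sig = [2:]
  • {0,1}:  v_{0} + v_{1} = v_{7}  ⇒ sig = [2:1]
  • {0,5}:  v_{0} + v_{5} = v_{4}  ⇒ sig = [2:1]
  • {1,2}:  v_{1} + v_{2} = v_{5}  ⇒ sig = [2:1]
  • {1,5}:  v_{1} + v_{5} = v_{6}  ⇒ sig = [2:1]
  • {2,5}:  v_{2} + v_{5} = v_{3}  ⇒ sig = [2:1]
  • {2,7}:  v_{2} + v_{7} = v_{4}  ⇒ sig = [2:1]
  • {3,7}:  v_{3} + v_{7} = v_{2}  ⇒ sig = [2:1]
  • {4,5}:  v_{4} + v_{5} = v_{2}  ⇒ sig = [2:1]
  • {4,6}:  v_{4} + v_{6} = v_{5}  ⇒ sig = [2:1]
  • {4,7}:  v_{4} + v_{7} = v_{0}  ⇒ sig = [2:1]
  • {6,7}:  v_{6} + v_{7} = v_{1}  ⇒ sig = [2:1]
  • {0,3}:  v_{0} + v_{3} = v_{2} + v_{4}  ⇒ sig = [2:1,1]
  • {0,2}:  v_{0} + v_{2} = 2·v_{4}  ⇒ sig = [2:2]
  • {1,3}:  v_{1} + v_{3} = 2·v_{5}  ⇒ sig = [2:2]
  • {2,6}:  v_{2} + v_{6} = 2·v_{5}  ⇒ sig = [2:2]
  • {3,4}:  v_{3} + v_{4} = 2·v_{2}  ⇒ sig = [2:2]
  • {3,6}:  v_{3} + v_{6} = 3·v_{5}  ⇒ sig = [2:3]

Sorted signature multiset PRS(X):
    [2:]
    [2:]
    [2:]
    [2:1]
    [2:1]
    [2:1]
    [2:1]
    [2:1]
    [2:1]
    [2:1]
    [2:1]
    [2:1]
    [2:1]
    [2:1]
    [2:1,1]
    [2:2]
    [2:2]
    [2:2]
    [2:2]
    [2:3]


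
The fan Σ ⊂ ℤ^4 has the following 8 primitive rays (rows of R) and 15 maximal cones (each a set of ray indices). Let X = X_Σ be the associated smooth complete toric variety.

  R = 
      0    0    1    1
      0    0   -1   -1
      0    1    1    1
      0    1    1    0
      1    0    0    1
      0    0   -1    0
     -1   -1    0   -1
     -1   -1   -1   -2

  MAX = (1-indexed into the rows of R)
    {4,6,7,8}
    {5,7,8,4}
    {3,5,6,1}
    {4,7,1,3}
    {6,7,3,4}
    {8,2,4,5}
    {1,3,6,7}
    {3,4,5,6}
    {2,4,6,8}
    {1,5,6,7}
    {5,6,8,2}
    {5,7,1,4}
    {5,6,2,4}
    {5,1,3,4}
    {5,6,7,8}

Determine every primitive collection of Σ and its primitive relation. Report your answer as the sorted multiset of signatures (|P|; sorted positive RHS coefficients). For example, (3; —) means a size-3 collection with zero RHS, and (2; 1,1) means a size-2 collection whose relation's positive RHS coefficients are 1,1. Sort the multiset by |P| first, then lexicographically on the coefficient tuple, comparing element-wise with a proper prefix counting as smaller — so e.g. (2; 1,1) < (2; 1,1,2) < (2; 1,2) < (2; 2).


9 collections generate NE(X_Σ); each relation:

  P={1,2}:  v_{1} + v_{2} = 0 ; sig = (2; —)
  P={1,8}:  v_{1} + v_{8} = v_{7} ; sig = (2; 1)
  P={2,7}:  v_{2} + v_{7} = v_{8} ; sig = (2; 1)
  P={2,3}:  v_{2} + v_{3} = v_{4} + v_{6} ; sig = (2; 1,1)
  P={3,8}:  v_{3} + v_{8} = v_{4} + v_{6} + v_{7} ; sig = (2; 1,1,1)
  P={1,4,6}:  v_{1} + v_{4} + v_{6} = v_{3} ; sig = (3; 1)
  P={3,5,7}:  v_{3} + v_{5} + v_{7} = v_{1} ; sig = (3; 1)
  P={4,5,6,7}:  v_{4} + v_{5} + v_{6} + v_{7} = 0 ; sig = (4; —)
  P={4,5,6,8}:  v_{4} + v_{5} + v_{6} + v_{8} = v_{2} ; sig = (4; 1)

Signatures (|P|; sorted positive RHS coefficients), sorted:
    |P|=2: 5 collections, coeffs (), (1), (1), (1,1), (1,1,1)
    |P|=3: 2 collections, coeffs (1), (1)
    |P|=4: 2 collections, coeffs (), (1)


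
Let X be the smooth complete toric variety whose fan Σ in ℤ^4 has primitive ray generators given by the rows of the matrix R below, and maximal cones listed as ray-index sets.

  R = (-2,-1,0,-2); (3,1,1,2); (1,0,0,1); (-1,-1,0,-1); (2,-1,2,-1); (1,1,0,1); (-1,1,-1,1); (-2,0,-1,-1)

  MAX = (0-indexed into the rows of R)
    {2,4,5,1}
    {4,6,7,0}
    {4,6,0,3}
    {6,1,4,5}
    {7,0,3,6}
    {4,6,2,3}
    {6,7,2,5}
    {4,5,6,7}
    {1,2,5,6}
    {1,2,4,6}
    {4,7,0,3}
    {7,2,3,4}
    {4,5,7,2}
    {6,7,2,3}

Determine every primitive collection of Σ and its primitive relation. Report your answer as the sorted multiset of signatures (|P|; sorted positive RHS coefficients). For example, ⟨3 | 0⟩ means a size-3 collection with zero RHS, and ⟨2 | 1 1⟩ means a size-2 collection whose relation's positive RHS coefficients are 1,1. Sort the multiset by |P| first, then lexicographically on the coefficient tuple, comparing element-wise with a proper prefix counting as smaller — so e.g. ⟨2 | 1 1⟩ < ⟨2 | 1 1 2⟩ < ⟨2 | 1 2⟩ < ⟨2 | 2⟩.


|primitive collections| = 9. Relations:

  P={3,5}:  v_{3} + v_{5} = 0  →  sig = ⟨2 | 0⟩
  P={0,2}:  v_{0} + v_{2} = v_{3}  →  sig = ⟨2 | 1⟩
  P={1,7}:  v_{1} + v_{7} = v_{5}  →  sig = ⟨2 | 1⟩
  P={0,1}:  v_{0} + v_{1} = v_{4} + v_{6}  →  sig = ⟨2 | 1 1⟩
  P={0,5}:  v_{0} + v_{5} = v_{4} + v_{6} + v_{7}  →  sig = ⟨2 | 1 1 1⟩
  P={1,3}:  v_{1} + v_{3} = v_{2} + v_{4} + v_{6}  →  sig = ⟨2 | 1 1 1⟩
  P={2,4,6,7}:  v_{2} + v_{4} + v_{6} + v_{7} = 0  →  sig = ⟨4 | 0⟩
  P={2,4,5,6}:  v_{2} + v_{4} + v_{5} + v_{6} = v_{1}  →  sig = ⟨4 | 1⟩
  P={3,4,6,7}:  v_{3} + v_{4} + v_{6} + v_{7} = v_{0}  →  sig = ⟨4 | 1⟩

so the primitive-relation signature multiset is
    ⟨2 | 0⟩
    ⟨2 | 1⟩
    ⟨2 | 1⟩
    ⟨2 | 1 1⟩
    ⟨2 | 1 1 1⟩
    ⟨2 | 1 1 1⟩
    ⟨4 | 0⟩
    ⟨4 | 1⟩
    ⟨4 | 1⟩


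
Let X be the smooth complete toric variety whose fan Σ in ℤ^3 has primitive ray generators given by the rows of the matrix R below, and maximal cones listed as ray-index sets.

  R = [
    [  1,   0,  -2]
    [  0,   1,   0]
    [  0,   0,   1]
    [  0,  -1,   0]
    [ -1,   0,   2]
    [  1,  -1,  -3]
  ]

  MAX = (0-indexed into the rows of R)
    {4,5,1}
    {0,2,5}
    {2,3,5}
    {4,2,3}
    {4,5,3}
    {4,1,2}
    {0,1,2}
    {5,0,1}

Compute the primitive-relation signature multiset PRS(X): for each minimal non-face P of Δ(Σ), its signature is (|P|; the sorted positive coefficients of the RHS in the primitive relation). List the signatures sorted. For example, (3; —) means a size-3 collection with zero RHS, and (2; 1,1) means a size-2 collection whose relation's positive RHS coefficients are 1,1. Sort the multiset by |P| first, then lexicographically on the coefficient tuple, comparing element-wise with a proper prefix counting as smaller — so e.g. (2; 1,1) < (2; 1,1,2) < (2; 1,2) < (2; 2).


Δ(Σ) — 6 vertices, 5 min non-faces:

  P={0,4}:  v_{0} + v_{4} = 0 ; sig = (2; —)
  P={1,3}:  v_{1} + v_{3} = 0 ; sig = (2; —)
  P={0,3}:  v_{0} + v_{3} = v_{2} + v_{5} ; sig = (2; 1,1)
  P={1,2,5}:  v_{1} + v_{2} + v_{5} = v_{0} ; sig = (3; 1)
  P={2,4,5}:  v_{2} + v_{4} + v_{5} = v_{3} ; sig = (3; 1)

Sorted signature multiset PRS(X):
    |P|=2: 3 collections, coeffs (), (), (1,1)
    |P|=3: 2 collections, coeffs (1), (1)


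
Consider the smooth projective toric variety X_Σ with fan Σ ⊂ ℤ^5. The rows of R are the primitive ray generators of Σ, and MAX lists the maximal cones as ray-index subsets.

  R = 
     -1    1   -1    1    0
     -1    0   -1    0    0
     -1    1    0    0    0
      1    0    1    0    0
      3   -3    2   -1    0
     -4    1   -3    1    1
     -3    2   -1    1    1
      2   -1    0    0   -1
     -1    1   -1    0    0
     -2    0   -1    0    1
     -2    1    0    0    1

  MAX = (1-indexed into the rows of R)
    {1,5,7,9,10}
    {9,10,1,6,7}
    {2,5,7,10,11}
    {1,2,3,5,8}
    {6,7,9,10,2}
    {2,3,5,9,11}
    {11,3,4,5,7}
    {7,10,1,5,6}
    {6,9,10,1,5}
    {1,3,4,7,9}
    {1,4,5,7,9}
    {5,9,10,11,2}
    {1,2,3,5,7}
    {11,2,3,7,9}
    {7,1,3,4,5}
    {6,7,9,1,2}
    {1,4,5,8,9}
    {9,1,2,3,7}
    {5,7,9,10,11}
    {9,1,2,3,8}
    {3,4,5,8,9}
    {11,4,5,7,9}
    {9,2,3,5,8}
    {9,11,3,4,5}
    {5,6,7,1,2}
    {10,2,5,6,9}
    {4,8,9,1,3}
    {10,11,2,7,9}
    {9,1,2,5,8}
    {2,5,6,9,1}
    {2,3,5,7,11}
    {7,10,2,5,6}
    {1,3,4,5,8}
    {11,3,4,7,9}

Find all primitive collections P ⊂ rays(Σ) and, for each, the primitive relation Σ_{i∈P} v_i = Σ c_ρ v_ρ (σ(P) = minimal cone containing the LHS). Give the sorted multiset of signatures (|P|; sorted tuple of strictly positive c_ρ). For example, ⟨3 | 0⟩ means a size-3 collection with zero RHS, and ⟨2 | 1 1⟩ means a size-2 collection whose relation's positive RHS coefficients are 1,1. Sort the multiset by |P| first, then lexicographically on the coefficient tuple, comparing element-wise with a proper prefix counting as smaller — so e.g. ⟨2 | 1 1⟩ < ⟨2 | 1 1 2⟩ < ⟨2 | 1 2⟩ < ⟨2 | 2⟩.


Σ has 16 primitive collections:

  {2,4}:  v_{2} + v_{4} = 0  so sig = ⟨2 | 0⟩
  {8,11}:  v_{8} + v_{11} = 0  so sig = ⟨2 | 0⟩
  {1,11}:  v_{1} + v_{11} = v_{7}  so sig = ⟨2 | 1⟩
  {7,8}:  v_{7} + v_{8} = v_{1}  so sig = ⟨2 | 1⟩
  {3,10}:  v_{3} + v_{10} = v_{2} + v_{11}  so sig = ⟨2 | 1 1⟩
  {4,6}:  v_{4} + v_{6} = v_{1} + v_{10}  so sig = ⟨2 | 1 1⟩
  {4,10}:  v_{4} + v_{10} = v_{5} + v_{7} + v_{9}  so sig = ⟨2 | 1 1 1⟩
  {6,11}:  v_{6} + v_{11} = v_{2} + v_{7} + v_{10}  so sig = ⟨2 | 1 1 1⟩
  {8,10}:  v_{8} + v_{10} = v_{1} + v_{2} + v_{5} + v_{9}  so sig = ⟨2 | 1 1 1 1⟩
  {6,8}:  v_{6} + v_{8} = 2·v_{1} + 2·v_{2} + v_{5} + v_{9}  so sig = ⟨2 | 1 1 2 2⟩
  {3,6}:  v_{3} + v_{6} = 2·v_{2} + v_{7}  so sig = ⟨2 | 1 2⟩
  {1,2,10}:  v_{1} + v_{2} + v_{10} = v_{6}  so sig = ⟨3 | 1⟩
  {1,3,5,9}:  v_{1} + v_{3} + v_{5} + v_{9} = 0  so sig = ⟨4 | 0⟩
  {2,5,7,9}:  v_{2} + v_{5} + v_{7} + v_{9} = v_{10}  so sig = ⟨4 | 1⟩
  {3,5,7,9}:  v_{3} + v_{5} + v_{7} + v_{9} = v_{11}  so sig = ⟨4 | 1⟩
  {5,6,7,9}:  v_{5} + v_{6} + v_{7} + v_{9} = v_{1} + 2·v_{10}  so sig = ⟨4 | 1 2⟩

Signatures (|P|; sorted positive RHS coefficients), sorted:
{ ⟨2 | 0⟩ ×2,  ⟨2 | 1⟩ ×2,  ⟨2 | 1 1⟩ ×2,  ⟨2 | 1 1 1⟩ ×2,  ⟨2 | 1 1 1 1⟩,  ⟨2 | 1 1 2 2⟩,  ⟨2 | 1 2⟩,  ⟨3 | 1⟩,  ⟨4 | 0⟩,  ⟨4 | 1⟩ ×2,  ⟨4 | 1 2⟩ }


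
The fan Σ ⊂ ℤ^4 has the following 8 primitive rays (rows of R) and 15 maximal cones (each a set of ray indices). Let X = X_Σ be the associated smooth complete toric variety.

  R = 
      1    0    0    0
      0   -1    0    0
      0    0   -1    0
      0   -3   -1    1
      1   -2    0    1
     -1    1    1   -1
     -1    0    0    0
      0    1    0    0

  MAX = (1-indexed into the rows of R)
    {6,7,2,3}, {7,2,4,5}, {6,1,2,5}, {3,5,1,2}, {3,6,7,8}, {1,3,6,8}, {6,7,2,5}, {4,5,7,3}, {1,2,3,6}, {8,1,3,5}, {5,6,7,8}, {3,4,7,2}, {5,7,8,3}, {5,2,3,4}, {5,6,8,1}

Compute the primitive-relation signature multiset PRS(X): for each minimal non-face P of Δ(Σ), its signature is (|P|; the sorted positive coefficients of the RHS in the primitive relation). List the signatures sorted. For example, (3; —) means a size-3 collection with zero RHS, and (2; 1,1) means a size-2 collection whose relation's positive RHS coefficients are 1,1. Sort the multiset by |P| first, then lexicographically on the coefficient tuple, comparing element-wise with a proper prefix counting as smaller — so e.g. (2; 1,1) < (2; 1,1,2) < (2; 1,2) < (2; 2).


Minimal non-faces — 7 found among 8 rays, 15 max cones:

  P={1,7}:  v_{1} + v_{7} = 0  ⟹  sig = (2; —)
  P={2,8}:  v_{2} + v_{8} = 0  ⟹  sig = (2; —)
  P={1,4}:  v_{1} + v_{4} = v_{2} + v_{3} + v_{5}  ⟹  sig = (2; 1,1,1)
  P={4,8}:  v_{4} + v_{8} = v_{3} + v_{5} + v_{7}  ⟹  sig = (2; 1,1,1)
  P={4,6}:  v_{4} + v_{6} = 2·v_{2} + v_{7}  ⟹  sig = (2; 1,2)
  P={3,5,6}:  v_{3} + v_{5} + v_{6} = v_{2}  ⟹  sig = (3; 1)
  P={2,3,5,7}:  v_{2} + v_{3} + v_{5} + v_{7} = v_{4}  ⟹  sig = (4; 1)

Signatures (|P|; sorted positive RHS coefficients), sorted:
    |P|=2: 5 collections, coeffs (), (), (1,1,1), (1,1,1), (1,2)
    |P|=3: 1 collection, coeffs (1)
    |P|=4: 1 collection, coeffs (1)


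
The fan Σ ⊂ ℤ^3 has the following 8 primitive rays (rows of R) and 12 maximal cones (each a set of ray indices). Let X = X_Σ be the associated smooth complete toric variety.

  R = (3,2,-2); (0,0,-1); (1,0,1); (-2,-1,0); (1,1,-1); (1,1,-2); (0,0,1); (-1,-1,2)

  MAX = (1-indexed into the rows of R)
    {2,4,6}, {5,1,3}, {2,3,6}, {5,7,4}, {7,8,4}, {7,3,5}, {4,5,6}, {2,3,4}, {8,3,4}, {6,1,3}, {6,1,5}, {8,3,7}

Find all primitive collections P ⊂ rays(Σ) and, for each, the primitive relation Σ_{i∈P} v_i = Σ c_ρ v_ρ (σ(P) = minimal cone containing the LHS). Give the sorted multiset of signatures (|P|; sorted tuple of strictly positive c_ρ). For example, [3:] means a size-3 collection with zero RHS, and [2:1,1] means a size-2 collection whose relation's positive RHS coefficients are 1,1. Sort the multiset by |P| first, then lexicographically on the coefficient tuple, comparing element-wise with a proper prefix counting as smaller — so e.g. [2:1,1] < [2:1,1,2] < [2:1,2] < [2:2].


14 collections generate NE(X_Σ); each relation:

  P={2,7}:  v_{2} + v_{7} = 0  so sig = [2:]
  P={6,8}:  v_{6} + v_{8} = 0  so sig = [2:]
  P={1,4}:  v_{1} + v_{4} = v_{6}  so sig = [2:1]
  P={2,5}:  v_{2} + v_{5} = v_{6}  so sig = [2:1]
  P={5,8}:  v_{5} + v_{8} = v_{7}  so sig = [2:1]
  P={6,7}:  v_{6} + v_{7} = v_{5}  so sig = [2:1]
  P={1,8}:  v_{1} + v_{8} = v_{3} + v_{5}  so sig = [2:1,1]
  P={2,8}:  v_{2} + v_{8} = v_{3} + v_{4}  so sig = [2:1,1]
  P={1,2}:  v_{1} + v_{2} = v_{3} + 2·v_{6}  so sig = [2:1,2]
  P={1,7}:  v_{1} + v_{7} = v_{3} + 2·v_{5}  so sig = [2:1,2]
  P={3,4,5}:  v_{3} + v_{4} + v_{5} = 0  so sig = [3:]
  P={3,4,6}:  v_{3} + v_{4} + v_{6} = v_{2}  so sig = [3:1]
  P={3,4,7}:  v_{3} + v_{4} + v_{7} = v_{8}  so sig = [3:1]
  P={3,5,6}:  v_{3} + v_{5} + v_{6} = v_{1}  so sig = [3:1]

Hence PRS(X_Σ) =
    [2:]
    [2:]
    [2:1]
    [2:1]
    [2:1]
    [2:1]
    [2:1,1]
    [2:1,1]
    [2:1,2]
    [2:1,2]
    [3:]
    [3:1]
    [3:1]
    [3:1]


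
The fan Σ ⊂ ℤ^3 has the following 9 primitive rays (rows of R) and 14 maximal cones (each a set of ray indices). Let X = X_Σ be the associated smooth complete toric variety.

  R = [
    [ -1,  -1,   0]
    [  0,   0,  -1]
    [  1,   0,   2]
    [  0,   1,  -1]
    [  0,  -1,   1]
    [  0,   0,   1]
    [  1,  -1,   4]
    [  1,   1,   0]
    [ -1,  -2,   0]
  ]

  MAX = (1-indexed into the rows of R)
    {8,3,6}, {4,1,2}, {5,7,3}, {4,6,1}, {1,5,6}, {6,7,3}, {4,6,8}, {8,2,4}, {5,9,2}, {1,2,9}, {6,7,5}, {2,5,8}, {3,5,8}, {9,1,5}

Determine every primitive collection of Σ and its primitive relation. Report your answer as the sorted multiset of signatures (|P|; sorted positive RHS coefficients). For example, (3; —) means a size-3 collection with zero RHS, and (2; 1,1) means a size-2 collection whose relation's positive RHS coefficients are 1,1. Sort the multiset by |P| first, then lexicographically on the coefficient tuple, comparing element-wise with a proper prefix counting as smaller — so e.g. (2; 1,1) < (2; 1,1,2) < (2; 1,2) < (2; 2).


18 minimal non-faces of Δ(Σ) (on 9 rays):

  • {1,8}:  v_{1} + v_{8} = 0 ; sig = (2; —)
  • {2,6}:  v_{2} + v_{6} = 0 ; sig = (2; —)
  • {4,5}:  v_{4} + v_{5} = 0 ; sig = (2; —)
  • {1,3}:  v_{1} + v_{3} = v_{5} + v_{6} ; sig = (2; 1,1)
  • {2,3}:  v_{2} + v_{3} = v_{5} + v_{8} ; sig = (2; 1,1)
  • {2,7}:  v_{2} + v_{7} = v_{3} + v_{5} ; sig = (2; 1,1)
  • {3,4}:  v_{3} + v_{4} = v_{6} + v_{8} ; sig = (2; 1,1)
  • {4,7}:  v_{4} + v_{7} = v_{3} + v_{6} ; sig = (2; 1,1)
  • {4,9}:  v_{4} + v_{9} = v_{1} + v_{2} ; sig = (2; 1,1)
  • {6,9}:  v_{6} + v_{9} = v_{1} + v_{5} ; sig = (2; 1,1)
  • {8,9}:  v_{8} + v_{9} = v_{2} + v_{5} ; sig = (2; 1,1)
  • {7,9}:  v_{7} + v_{9} = 3·v_{5} + v_{6} ; sig = (2; 1,3)
  • {3,9}:  v_{3} + v_{9} = 2·v_{5} ; sig = (2; 2)
  • {7,8}:  v_{7} + v_{8} = 2·v_{3} ; sig = (2; 2)
  • {1,7}:  v_{1} + v_{7} = 2·v_{5} + 2·v_{6} ; sig = (2; 2,2)
  • {1,2,5}:  v_{1} + v_{2} + v_{5} = v_{9} ; sig = (3; 1)
  • {3,5,6}:  v_{3} + v_{5} + v_{6} = v_{7} ; sig = (3; 1)
  • {5,6,8}:  v_{5} + v_{6} + v_{8} = v_{3} ; sig = (3; 1)

Sorted signature multiset PRS(X):
    (2; —)
    (2; —)
    (2; —)
    (2; 1,1)
    (2; 1,1)
    (2; 1,1)
    (2; 1,1)
    (2; 1,1)
    (2; 1,1)
    (2; 1,1)
    (2; 1,1)
    (2; 1,3)
    (2; 2)
    (2; 2)
    (2; 2,2)
    (3; 1)
    (3; 1)
    (3; 1)
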